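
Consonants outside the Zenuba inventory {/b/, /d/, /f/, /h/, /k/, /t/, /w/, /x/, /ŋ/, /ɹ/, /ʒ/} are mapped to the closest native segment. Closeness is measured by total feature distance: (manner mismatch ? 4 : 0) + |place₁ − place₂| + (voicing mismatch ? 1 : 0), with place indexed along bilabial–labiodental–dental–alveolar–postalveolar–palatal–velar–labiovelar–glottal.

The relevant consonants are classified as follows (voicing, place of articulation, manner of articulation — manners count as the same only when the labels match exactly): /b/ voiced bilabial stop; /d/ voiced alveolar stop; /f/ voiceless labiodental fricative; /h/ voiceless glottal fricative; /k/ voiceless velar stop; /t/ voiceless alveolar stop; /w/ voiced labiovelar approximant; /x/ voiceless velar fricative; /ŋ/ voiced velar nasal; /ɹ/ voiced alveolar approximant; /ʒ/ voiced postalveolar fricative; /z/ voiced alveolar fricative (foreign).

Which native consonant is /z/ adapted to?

ʒ

/ʒ/ is closest: same manner (fricative), place distance 1 (alveolar→postalveolar), same voicing; total 1. Next closest is /f/ at distance 3.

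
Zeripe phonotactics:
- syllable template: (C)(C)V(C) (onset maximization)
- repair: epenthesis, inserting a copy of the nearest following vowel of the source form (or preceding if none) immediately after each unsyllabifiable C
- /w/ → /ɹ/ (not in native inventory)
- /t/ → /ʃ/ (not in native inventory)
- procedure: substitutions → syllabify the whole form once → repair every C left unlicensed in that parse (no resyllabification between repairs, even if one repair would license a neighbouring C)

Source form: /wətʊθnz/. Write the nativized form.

Substitution: /w/ → /ɹ/, /t/ → /ʃ/, giving /ɹəʃʊθnz/.
The consonants /n/, /z/ cannot be parsed into a legal (C)(C)V(C) syllable (at most one coda consonant is licensed; onsets may contain at most 2 consonants).
Each unlicensed consonant becomes the onset of a new syllable: /n/ → /nʊ/, /z/ → /zʊ/.

ɹəʃʊθnʊzʊ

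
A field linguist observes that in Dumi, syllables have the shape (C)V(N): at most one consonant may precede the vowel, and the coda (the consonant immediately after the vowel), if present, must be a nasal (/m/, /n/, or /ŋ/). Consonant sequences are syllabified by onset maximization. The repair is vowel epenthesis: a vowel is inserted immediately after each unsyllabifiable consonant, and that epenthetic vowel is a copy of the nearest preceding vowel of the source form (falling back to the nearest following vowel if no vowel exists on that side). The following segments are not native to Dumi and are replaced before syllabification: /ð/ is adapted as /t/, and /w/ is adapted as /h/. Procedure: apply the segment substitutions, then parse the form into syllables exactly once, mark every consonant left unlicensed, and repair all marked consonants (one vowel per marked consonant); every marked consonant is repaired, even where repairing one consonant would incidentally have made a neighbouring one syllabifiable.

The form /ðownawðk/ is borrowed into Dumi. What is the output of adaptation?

tohonahataka

Substitution: /ð/ → /t/, /w/ → /h/, giving /tohnahtk/.
Syllabifying with onset maximization leaves /h/, /h/, /t/, /k/ stranded (only a nasal (/m/, /n/, or /ŋ/) is licensed in coda position; onsets are limited to one consonant).
Epenthesis after each stranded consonant: /h/ → /ho/, /h/ → /ha/, /t/ → /ta/, /k/ → /ka/.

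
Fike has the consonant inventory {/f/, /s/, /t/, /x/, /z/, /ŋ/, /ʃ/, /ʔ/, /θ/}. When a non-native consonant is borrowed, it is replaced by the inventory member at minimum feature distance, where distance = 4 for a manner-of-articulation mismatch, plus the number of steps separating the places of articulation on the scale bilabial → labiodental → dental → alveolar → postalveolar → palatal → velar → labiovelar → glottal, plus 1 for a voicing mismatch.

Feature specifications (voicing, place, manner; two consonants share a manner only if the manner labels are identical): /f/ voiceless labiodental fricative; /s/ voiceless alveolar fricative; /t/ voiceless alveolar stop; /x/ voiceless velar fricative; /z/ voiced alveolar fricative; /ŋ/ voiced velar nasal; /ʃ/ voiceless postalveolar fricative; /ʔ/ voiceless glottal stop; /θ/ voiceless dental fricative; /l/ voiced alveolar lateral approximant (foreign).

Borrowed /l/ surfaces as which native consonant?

/z/ is closest: manner differs (lateral approximant→fricative, +4), place distance 0 (alveolar→alveolar), same voicing; total 4. Next closest is /s/ at distance 5.

z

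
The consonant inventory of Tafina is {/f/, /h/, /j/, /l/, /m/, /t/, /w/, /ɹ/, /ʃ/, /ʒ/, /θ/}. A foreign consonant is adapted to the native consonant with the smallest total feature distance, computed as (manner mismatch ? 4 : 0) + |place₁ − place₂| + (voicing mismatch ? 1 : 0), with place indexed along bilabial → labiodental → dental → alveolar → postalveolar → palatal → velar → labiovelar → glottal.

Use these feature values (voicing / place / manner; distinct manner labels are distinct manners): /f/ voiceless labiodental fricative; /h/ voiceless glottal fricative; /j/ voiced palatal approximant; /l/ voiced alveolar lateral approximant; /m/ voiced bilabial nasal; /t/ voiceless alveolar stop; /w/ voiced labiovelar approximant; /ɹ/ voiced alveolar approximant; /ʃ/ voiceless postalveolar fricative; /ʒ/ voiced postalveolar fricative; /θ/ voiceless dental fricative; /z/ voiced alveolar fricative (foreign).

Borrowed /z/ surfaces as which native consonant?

ʒ

/ʒ/ is closest: same manner (fricative), place distance 1 (alveolar→postalveolar), same voicing; total 1. Next closest is /ʃ/ at distance 2.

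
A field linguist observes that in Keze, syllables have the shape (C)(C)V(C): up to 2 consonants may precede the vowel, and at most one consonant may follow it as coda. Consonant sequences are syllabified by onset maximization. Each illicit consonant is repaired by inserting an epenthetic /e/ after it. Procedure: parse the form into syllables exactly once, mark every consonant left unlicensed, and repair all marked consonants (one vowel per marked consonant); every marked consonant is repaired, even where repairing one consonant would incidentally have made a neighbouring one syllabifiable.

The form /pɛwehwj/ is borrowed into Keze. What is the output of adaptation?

Syllabifying with onset maximization leaves /w/, /j/ stranded (at most one coda consonant is licensed; onsets may contain at most 2 consonants).
Each unlicensed consonant becomes the onset of a new syllable: /w/ → /we/, /j/ → /je/.

pɛwehweje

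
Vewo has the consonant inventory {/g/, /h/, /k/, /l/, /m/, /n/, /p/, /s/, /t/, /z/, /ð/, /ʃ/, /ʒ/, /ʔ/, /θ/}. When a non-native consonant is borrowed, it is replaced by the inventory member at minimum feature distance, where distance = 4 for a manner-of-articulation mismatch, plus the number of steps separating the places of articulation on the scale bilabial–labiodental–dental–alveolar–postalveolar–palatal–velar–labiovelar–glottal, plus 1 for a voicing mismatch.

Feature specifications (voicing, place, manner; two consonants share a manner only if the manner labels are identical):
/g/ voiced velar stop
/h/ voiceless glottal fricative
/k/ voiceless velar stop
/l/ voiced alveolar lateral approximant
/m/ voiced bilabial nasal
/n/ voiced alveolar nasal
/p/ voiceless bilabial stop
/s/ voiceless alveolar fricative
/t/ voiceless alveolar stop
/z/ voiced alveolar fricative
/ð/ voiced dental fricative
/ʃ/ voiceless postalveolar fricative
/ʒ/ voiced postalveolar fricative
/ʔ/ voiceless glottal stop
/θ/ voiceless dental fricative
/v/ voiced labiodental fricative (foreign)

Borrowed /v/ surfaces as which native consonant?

/ð/ is closest: same manner (fricative), place distance 1 (labiodental→dental), same voicing; total 1. Next closest is /z/ at distance 2.

ð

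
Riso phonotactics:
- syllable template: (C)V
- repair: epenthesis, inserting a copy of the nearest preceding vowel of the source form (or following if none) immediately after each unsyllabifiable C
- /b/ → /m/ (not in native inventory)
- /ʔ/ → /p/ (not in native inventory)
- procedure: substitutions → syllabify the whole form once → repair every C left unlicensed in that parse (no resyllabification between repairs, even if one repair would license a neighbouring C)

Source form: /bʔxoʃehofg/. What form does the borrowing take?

Substitution: /b/ → /m/, /ʔ/ → /p/, giving /mpxoʃehofg/.
The consonants /m/, /p/, /f/, /g/ cannot be parsed into a legal (C)V syllable (no codas are permitted; onsets are limited to one consonant).
Inserting the epenthetic vowel yields /m/ → /mo/, /p/ → /po/, /f/ → /fo/, /g/ → /go/.

mopoxoʃehofogo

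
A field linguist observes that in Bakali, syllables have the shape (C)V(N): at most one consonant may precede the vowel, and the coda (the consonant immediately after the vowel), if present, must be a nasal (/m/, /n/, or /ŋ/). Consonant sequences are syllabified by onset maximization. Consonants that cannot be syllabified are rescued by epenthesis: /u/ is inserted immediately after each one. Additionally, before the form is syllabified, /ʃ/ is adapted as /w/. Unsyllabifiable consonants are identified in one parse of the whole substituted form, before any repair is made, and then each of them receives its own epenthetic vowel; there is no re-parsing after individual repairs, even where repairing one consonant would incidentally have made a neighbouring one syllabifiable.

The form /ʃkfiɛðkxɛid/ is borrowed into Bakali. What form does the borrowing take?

Substitution: /ʃ/ → /w/, giving /wkfiɛðkxɛid/.
Under (C)V(N), the unsyllabifiable consonants are /w/, /k/, /ð/, /k/, /d/ (only a nasal (/m/, /n/, or /ŋ/) is licensed in coda position; onsets are limited to one consonant).
Inserting the epenthetic vowel yields /w/ → /wu/, /k/ → /ku/, /ð/ → /ðu/, /k/ → /ku/, /d/ → /du/.

wukufiɛðukuxɛidu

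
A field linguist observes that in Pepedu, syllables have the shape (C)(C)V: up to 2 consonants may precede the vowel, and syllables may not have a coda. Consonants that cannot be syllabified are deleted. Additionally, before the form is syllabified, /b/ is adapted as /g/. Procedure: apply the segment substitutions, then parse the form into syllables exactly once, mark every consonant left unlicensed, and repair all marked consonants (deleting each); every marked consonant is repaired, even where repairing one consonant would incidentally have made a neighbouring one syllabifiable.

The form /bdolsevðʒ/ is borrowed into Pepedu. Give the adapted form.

gdolse

Substitution: /b/ → /g/, giving /gdolsevðʒ/.
Syllabifying with onset maximization leaves /v/, /ð/, /ʒ/ stranded (no codas are permitted; onsets may contain at most 2 consonants).
Each unlicensed consonant is deleted: /v/, /ð/, /ʒ/.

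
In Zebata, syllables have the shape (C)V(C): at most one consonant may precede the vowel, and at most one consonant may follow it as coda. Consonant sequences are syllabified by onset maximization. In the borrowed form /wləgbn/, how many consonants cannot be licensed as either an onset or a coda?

Syllabifying with onset maximization leaves /w/, /b/, /n/ stranded (at most one coda consonant is licensed; onsets are limited to one consonant).

3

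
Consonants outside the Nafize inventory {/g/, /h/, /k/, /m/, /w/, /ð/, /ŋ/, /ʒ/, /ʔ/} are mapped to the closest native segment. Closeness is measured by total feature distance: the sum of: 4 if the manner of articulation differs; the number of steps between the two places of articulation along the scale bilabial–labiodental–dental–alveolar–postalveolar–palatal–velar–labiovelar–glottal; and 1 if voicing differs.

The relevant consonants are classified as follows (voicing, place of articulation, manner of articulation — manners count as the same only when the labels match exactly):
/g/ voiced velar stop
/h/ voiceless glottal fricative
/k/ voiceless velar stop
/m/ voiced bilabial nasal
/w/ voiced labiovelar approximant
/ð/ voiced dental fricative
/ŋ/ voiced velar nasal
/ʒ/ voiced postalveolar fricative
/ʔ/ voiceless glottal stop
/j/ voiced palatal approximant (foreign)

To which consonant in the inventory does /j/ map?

/w/ is closest: same manner (approximant), place distance 2 (palatal→labiovelar), same voicing; total 2. Next closest is /g/ at distance 5.

w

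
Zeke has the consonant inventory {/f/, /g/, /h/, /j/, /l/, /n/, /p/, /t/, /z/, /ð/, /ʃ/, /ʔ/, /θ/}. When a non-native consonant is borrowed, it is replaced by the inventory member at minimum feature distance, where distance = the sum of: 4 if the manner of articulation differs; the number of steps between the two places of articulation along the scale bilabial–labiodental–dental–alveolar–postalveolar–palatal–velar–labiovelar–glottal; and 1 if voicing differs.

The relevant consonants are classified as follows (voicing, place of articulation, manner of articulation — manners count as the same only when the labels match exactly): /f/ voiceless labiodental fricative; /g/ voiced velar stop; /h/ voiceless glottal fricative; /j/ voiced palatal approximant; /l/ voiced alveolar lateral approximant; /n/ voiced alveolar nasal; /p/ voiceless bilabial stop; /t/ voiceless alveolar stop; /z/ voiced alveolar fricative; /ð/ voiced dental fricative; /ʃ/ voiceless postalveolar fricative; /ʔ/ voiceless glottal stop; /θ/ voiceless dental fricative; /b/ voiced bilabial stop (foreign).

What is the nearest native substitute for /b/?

/p/ is closest: same manner (stop), place distance 0 (bilabial→bilabial), voicing differs (+1); total 1. Next closest is /t/ at distance 4.

p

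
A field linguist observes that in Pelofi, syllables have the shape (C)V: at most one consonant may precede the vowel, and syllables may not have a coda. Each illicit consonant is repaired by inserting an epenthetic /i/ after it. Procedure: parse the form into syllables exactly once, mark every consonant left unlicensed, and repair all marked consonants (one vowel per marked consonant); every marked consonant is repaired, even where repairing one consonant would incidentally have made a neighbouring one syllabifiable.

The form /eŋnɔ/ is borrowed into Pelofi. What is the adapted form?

The consonants /ŋ/ cannot be parsed into a legal (C)V syllable (no codas are permitted; onsets are limited to one consonant).
Epenthesis after each stranded consonant: /ŋ/ → /ŋi/.

eŋinɔ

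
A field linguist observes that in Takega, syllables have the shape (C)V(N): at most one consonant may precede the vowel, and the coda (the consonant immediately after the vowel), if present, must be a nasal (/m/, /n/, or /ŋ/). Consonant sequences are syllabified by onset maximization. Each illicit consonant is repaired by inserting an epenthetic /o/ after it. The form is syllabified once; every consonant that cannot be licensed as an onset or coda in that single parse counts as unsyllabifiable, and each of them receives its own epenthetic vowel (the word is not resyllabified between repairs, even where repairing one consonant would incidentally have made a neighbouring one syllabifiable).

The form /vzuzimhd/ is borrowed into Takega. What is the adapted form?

Under (C)V(N), the unsyllabifiable consonants are /v/, /h/, /d/ (only a nasal (/m/, /n/, or /ŋ/) is licensed in coda position; onsets are limited to one consonant).
Epenthesis after each stranded consonant: /v/ → /vo/, /h/ → /ho/, /d/ → /do/.

vozuzimhodo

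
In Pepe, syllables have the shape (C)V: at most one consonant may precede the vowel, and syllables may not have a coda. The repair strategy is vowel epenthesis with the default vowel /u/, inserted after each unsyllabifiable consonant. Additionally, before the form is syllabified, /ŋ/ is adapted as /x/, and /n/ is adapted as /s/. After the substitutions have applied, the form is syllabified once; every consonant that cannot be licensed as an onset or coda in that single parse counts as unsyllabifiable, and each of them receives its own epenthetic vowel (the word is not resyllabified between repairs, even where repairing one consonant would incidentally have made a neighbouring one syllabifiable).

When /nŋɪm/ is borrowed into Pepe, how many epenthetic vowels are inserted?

After substitution the input is /sxɪm/.
The unsyllabifiable consonants are /s/, /m/; each receives one epenthetic vowel.

2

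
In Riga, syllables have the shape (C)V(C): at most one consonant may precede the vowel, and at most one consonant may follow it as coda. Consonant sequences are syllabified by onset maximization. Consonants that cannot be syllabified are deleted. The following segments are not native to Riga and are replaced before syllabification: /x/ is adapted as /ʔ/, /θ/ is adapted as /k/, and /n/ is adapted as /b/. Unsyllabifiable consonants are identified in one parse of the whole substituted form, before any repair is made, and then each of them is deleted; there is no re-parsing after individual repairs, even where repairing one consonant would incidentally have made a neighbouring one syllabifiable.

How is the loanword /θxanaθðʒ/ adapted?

ʔabak

Substitution: /θ/ → /k/, /x/ → /ʔ/, /n/ → /b/, giving /kʔabakðʒ/.
Syllabifying with onset maximization leaves /k/, /ð/, /ʒ/ stranded (at most one coda consonant is licensed; onsets are limited to one consonant).
Each unlicensed consonant is deleted: /k/, /ð/, /ʒ/.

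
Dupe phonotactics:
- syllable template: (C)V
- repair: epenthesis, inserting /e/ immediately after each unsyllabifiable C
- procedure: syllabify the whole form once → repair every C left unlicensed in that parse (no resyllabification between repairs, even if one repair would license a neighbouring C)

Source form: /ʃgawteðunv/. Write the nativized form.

Under (C)V, the unsyllabifiable consonants are /ʃ/, /w/, /n/, /v/ (no codas are permitted; onsets are limited to one consonant).
Inserting the epenthetic vowel yields /ʃ/ → /ʃe/, /w/ → /we/, /n/ → /ne/, /v/ → /ve/.

ʃegaweteðuneve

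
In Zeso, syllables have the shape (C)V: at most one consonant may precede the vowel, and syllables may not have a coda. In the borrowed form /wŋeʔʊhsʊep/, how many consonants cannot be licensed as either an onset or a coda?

Under (C)V, the unsyllabifiable consonants are /w/, /h/, /p/ (no codas are permitted; onsets are limited to one consonant).

3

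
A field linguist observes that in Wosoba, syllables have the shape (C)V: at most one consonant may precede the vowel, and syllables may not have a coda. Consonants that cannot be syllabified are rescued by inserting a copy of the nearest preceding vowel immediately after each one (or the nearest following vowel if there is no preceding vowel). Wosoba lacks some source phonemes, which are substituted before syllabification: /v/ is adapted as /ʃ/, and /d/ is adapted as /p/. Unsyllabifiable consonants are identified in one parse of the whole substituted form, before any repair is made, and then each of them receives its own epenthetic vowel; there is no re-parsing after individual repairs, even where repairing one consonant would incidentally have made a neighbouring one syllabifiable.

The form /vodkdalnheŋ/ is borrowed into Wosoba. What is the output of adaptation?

Substitution: /v/ → /ʃ/, /d/ → /p/, giving /ʃopkpalnheŋ/.
The consonants /p/, /k/, /l/, /n/, /ŋ/ cannot be parsed into a legal (C)V syllable (no codas are permitted; onsets are limited to one consonant).
Inserting the epenthetic vowel yields /p/ → /po/, /k/ → /ko/, /l/ → /la/, /n/ → /na/, /ŋ/ → /ŋe/.

ʃopokopalanaheŋe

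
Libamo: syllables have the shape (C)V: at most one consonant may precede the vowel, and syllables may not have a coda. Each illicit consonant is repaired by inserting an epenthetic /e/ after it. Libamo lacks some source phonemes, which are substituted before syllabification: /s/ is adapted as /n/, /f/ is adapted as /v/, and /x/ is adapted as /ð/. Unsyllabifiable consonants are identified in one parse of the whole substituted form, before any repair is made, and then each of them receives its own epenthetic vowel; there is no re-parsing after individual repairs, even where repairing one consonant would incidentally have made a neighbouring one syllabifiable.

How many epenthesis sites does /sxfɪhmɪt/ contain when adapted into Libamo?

After substitution the input is /nðvɪhmɪt/.
The unsyllabifiable consonants are /n/, /ð/, /h/, /t/; each receives one epenthetic vowel.

4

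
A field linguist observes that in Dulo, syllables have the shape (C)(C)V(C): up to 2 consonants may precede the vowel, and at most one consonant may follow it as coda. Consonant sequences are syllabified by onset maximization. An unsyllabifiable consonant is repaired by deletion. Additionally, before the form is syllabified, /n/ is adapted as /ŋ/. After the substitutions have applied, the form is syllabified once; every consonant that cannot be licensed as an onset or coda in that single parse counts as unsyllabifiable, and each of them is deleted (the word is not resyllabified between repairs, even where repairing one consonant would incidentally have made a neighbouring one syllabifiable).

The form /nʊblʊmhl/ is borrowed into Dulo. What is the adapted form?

Substitution: /n/ → /ŋ/, giving /ŋʊblʊmhl/.
Under (C)(C)V(C), the unsyllabifiable consonants are /h/, /l/ (at most one coda consonant is licensed; onsets may contain at most 2 consonants).
Each unlicensed consonant is deleted: /h/, /l/.

ŋʊblʊm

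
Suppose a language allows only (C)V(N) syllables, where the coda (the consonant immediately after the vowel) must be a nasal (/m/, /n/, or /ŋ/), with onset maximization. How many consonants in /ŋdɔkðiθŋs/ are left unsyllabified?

Syllabifying with onset maximization leaves /ŋ/, /k/, /θ/, /ŋ/, /s/ stranded (only a nasal (/m/, /n/, or /ŋ/) is licensed in coda position; onsets are limited to one consonant).

5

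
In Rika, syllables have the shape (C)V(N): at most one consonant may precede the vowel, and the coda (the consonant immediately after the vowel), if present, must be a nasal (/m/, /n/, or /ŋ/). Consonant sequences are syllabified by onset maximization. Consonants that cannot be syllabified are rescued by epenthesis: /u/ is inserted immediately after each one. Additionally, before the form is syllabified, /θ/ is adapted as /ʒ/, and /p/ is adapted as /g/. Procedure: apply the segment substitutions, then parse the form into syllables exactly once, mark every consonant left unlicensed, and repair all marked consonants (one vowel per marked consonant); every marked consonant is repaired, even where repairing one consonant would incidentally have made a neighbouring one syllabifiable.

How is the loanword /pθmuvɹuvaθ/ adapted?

guʒumuvuɹuvaʒu

Substitution: /p/ → /g/, /θ/ → /ʒ/, giving /gʒmuvɹuvaʒ/.
Syllabifying with onset maximization leaves /g/, /ʒ/, /v/, /ʒ/ stranded (only a nasal (/m/, /n/, or /ŋ/) is licensed in coda position; onsets are limited to one consonant).
Epenthesis after each stranded consonant: /g/ → /gu/, /ʒ/ → /ʒu/, /v/ → /vu/, /ʒ/ → /ʒu/.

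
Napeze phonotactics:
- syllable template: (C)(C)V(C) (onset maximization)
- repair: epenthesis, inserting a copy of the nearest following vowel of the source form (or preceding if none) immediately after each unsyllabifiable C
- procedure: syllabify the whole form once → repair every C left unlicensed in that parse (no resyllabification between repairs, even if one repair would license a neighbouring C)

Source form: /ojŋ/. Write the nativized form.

Syllabifying with onset maximization leaves /ŋ/ stranded (at most one coda consonant is licensed; onsets may contain at most 2 consonants).
Each unlicensed consonant becomes the onset of a new syllable: /ŋ/ → /ŋo/.

ojŋo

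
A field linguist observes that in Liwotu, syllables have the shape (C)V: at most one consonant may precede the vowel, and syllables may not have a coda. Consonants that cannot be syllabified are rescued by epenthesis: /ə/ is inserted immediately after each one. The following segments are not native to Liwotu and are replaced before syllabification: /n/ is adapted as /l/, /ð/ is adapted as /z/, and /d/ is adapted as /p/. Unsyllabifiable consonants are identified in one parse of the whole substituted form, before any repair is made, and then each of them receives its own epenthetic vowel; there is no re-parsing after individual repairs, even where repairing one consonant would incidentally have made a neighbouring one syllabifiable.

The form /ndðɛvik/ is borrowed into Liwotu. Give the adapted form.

Substitution: /n/ → /l/, /d/ → /p/, /ð/ → /z/, giving /lpzɛvik/.
The consonants /l/, /p/, /k/ cannot be parsed into a legal (C)V syllable (no codas are permitted; onsets are limited to one consonant).
Epenthesis after each stranded consonant: /l/ → /lə/, /p/ → /pə/, /k/ → /kə/.

ləpəzɛvikə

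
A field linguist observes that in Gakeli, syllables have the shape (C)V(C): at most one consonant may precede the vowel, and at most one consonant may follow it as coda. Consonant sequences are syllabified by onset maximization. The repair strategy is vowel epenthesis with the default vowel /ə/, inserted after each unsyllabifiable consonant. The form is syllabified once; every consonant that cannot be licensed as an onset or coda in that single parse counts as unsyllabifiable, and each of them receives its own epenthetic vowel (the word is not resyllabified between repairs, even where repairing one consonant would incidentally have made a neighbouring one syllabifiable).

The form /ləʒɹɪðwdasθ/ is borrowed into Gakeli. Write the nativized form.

ləʒɹɪðwədasθə

Under (C)V(C), the unsyllabifiable consonants are /w/, /θ/ (at most one coda consonant is licensed; onsets are limited to one consonant).
Epenthesis after each stranded consonant: /w/ → /wə/, /θ/ → /θə/.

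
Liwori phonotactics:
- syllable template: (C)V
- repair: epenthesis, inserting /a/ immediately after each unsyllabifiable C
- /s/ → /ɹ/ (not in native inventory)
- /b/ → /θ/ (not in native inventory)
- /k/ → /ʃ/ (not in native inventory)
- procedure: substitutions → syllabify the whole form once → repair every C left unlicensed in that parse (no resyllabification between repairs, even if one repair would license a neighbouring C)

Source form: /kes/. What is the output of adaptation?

ʃeɹa

Substitution: /k/ → /ʃ/, /s/ → /ɹ/, giving /ʃeɹ/.
Syllabifying with onset maximization leaves /ɹ/ stranded (no codas are permitted; onsets are limited to one consonant).
Inserting the epenthetic vowel yields /ɹ/ → /ɹa/.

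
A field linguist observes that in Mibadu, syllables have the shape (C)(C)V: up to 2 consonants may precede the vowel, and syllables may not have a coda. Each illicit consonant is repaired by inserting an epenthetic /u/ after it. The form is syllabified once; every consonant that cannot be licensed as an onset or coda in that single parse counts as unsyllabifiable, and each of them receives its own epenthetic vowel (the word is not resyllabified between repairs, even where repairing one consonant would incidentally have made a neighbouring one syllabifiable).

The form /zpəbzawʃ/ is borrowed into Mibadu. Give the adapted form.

Under (C)(C)V, the unsyllabifiable consonants are /w/, /ʃ/ (no codas are permitted; onsets may contain at most 2 consonants).
Inserting the epenthetic vowel yields /w/ → /wu/, /ʃ/ → /ʃu/.

zpəbzawuʃu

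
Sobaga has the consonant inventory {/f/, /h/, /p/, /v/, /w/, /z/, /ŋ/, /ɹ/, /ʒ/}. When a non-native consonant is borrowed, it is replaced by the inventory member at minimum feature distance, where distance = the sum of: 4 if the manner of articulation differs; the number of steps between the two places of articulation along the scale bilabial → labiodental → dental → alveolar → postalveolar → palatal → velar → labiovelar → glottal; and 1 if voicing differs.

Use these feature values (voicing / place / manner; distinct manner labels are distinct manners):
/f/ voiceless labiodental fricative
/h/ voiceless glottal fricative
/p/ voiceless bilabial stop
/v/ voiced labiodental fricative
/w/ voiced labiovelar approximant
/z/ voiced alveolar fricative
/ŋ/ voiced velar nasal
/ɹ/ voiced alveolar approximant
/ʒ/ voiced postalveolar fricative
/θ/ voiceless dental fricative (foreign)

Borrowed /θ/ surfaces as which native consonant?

/f/ is closest: same manner (fricative), place distance 1 (dental→labiodental), same voicing; total 1. Next closest is /v/ at distance 2.

f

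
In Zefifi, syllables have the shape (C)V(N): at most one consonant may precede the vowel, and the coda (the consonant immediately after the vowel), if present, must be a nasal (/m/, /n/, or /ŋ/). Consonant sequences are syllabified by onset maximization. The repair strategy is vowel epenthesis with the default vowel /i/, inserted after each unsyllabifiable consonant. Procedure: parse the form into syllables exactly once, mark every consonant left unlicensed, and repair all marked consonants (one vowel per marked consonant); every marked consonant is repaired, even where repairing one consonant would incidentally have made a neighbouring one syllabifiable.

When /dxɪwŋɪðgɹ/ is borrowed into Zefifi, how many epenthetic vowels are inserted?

5

The unsyllabifiable consonants are /d/, /w/, /ð/, /g/, /ɹ/; each receives one epenthetic vowel.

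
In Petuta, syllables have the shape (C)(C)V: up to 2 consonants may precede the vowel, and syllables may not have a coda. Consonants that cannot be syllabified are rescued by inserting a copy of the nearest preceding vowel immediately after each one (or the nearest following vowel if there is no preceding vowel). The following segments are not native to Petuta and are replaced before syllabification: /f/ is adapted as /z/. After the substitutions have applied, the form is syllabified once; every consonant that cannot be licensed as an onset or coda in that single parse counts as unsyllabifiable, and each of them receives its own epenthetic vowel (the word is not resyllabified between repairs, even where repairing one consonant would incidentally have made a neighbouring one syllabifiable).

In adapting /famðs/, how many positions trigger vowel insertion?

After substitution the input is /zamðs/.
The unsyllabifiable consonants are /m/, /ð/, /s/; each receives one epenthetic vowel.

3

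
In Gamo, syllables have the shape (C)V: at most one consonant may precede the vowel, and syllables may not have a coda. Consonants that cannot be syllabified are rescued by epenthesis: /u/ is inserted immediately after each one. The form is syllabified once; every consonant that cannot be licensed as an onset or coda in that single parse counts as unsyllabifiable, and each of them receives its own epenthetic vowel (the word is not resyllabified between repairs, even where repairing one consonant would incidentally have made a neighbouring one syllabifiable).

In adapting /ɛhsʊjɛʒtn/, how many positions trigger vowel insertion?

The unsyllabifiable consonants are /h/, /ʒ/, /t/, /n/; each receives one epenthetic vowel.

4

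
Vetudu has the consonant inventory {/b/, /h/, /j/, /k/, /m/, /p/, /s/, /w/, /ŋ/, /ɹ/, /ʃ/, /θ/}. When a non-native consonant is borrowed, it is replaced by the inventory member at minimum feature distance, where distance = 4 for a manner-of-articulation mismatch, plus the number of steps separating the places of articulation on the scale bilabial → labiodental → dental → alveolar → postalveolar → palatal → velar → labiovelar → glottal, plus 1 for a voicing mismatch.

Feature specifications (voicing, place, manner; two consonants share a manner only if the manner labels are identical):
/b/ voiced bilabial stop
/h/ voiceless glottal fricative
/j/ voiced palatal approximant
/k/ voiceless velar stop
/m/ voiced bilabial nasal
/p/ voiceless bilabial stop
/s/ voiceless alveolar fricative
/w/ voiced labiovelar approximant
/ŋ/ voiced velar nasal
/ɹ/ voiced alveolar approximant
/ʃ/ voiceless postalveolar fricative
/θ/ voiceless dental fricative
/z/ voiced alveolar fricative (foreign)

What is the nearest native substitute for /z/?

/s/ is closest: same manner (fricative), place distance 0 (alveolar→alveolar), voicing differs (+1); total 1. Next closest is /ʃ/ at distance 2.

s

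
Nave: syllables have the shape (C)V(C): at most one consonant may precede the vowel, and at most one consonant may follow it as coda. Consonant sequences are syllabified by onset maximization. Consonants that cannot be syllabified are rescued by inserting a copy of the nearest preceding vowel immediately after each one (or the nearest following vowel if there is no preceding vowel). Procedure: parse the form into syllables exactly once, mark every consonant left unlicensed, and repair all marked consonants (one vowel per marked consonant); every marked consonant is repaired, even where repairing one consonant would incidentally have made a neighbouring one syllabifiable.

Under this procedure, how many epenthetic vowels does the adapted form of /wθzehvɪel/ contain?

The unsyllabifiable consonants are /w/, /θ/; each receives one epenthetic vowel.

2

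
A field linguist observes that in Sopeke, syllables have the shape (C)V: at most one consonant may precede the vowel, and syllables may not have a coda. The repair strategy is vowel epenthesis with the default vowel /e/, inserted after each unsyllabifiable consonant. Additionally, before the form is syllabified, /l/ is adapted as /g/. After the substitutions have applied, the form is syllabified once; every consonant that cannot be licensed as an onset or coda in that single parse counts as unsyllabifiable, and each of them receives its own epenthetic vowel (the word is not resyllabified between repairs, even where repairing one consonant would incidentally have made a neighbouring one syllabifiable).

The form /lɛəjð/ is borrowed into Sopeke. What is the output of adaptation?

gɛəjeðe

Substitution: /l/ → /g/, giving /gɛəjð/.
Syllabifying with onset maximization leaves /j/, /ð/ stranded (no codas are permitted; onsets are limited to one consonant).
Epenthesis after each stranded consonant: /j/ → /je/, /ð/ → /ðe/.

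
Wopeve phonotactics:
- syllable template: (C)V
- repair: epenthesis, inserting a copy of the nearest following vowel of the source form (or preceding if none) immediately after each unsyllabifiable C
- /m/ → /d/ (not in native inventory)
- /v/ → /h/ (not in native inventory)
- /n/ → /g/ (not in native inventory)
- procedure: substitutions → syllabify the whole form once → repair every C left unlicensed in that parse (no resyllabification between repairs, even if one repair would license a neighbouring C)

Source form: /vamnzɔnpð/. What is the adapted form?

hadɔgɔzɔgɔpɔðɔ

Substitution: /v/ → /h/, /m/ → /d/, /n/ → /g/, giving /hadgzɔgpð/.
Under (C)V, the unsyllabifiable consonants are /d/, /g/, /g/, /p/, /ð/ (no codas are permitted; onsets are limited to one consonant).
Inserting the epenthetic vowel yields /d/ → /dɔ/, /g/ → /gɔ/, /g/ → /gɔ/, /p/ → /pɔ/, /ð/ → /ðɔ/.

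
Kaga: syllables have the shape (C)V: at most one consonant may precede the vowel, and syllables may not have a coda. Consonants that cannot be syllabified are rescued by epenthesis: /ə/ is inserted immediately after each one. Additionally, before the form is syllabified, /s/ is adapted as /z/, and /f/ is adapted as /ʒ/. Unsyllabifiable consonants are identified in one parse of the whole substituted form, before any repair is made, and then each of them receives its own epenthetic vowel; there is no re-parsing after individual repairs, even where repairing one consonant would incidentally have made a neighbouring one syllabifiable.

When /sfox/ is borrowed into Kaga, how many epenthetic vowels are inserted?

2

After substitution the input is /zʒox/.
The unsyllabifiable consonants are /z/, /x/; each receives one epenthetic vowel.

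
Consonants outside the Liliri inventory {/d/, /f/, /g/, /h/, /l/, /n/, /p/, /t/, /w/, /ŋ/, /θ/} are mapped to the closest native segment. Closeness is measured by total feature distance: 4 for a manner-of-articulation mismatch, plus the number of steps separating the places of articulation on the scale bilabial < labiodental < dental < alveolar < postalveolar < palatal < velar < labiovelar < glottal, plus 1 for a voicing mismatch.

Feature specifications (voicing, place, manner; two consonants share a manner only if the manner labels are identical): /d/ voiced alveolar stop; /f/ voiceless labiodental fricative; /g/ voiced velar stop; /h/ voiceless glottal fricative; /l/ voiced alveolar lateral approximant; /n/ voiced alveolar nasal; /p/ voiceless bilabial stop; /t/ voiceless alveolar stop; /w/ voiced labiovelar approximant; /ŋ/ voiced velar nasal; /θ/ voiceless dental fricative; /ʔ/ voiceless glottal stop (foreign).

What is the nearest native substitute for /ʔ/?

g

/g/ is closest: same manner (stop), place distance 2 (glottal→velar), voicing differs (+1); total 3. Next closest is /h/ at distance 4.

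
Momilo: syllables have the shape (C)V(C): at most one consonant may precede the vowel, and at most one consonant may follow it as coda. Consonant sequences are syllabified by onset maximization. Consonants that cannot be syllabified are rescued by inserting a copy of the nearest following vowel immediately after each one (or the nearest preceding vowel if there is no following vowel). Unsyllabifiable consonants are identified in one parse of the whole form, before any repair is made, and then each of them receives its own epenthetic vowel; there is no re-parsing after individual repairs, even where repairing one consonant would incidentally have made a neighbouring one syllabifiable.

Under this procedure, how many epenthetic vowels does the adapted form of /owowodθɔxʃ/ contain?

1

The unsyllabifiable consonants are /ʃ/; each receives one epenthetic vowel.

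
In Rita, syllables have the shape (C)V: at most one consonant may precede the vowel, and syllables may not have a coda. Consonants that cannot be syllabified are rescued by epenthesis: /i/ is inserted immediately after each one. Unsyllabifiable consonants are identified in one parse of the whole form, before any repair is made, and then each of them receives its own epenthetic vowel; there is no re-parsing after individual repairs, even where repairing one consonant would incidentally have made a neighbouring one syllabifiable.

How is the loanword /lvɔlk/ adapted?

livɔliki

The consonants /l/, /l/, /k/ cannot be parsed into a legal (C)V syllable (no codas are permitted; onsets are limited to one consonant).
Inserting the epenthetic vowel yields /l/ → /li/, /l/ → /li/, /k/ → /ki/.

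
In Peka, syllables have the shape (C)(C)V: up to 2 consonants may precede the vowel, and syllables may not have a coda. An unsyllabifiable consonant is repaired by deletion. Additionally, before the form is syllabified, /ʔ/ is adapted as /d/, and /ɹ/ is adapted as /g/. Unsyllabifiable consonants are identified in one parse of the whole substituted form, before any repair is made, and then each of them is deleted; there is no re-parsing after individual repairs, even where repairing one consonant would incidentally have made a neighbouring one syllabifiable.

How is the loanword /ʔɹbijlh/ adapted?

gbi

Substitution: /ʔ/ → /d/, /ɹ/ → /g/, giving /dgbijlh/.
Under (C)(C)V, the unsyllabifiable consonants are /d/, /j/, /l/, /h/ (no codas are permitted; onsets may contain at most 2 consonants).
Each unlicensed consonant is deleted: /d/, /j/, /l/, /h/.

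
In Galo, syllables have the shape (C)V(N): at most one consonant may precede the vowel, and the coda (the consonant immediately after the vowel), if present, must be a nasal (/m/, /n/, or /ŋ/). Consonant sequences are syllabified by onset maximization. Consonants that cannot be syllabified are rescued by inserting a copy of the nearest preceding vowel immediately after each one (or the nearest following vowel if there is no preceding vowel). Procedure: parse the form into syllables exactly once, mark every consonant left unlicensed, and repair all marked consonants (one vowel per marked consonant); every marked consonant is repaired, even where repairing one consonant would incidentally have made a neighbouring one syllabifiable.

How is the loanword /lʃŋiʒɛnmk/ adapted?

liʃiŋiʒɛnmɛkɛ

Under (C)V(N), the unsyllabifiable consonants are /l/, /ʃ/, /m/, /k/ (only a nasal (/m/, /n/, or /ŋ/) is licensed in coda position; onsets are limited to one consonant).
Epenthesis after each stranded consonant: /l/ → /li/, /ʃ/ → /ʃi/, /m/ → /mɛ/, /k/ → /kɛ/.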